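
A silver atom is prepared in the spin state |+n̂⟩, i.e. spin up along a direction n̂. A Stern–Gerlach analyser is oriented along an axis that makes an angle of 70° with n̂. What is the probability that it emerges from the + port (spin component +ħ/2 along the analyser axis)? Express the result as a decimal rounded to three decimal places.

0.671

For spin-½, the probability of finding spin-up along an axis at angle θ to the initial spin direction is cos²(θ/2); spin-down is sin²(θ/2).
θ = 70°, so P = cos²(35°) ≈ 0.671.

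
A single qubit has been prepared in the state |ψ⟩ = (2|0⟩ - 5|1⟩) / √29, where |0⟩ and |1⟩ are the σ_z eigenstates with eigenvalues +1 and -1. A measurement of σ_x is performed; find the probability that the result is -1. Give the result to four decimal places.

0.8448

|-x⟩ = (|0⟩ - |1⟩)/√2, so ⟨-x|ψ⟩ = (7) / (√2·√29).
P = |7|² / 58 = 49/58.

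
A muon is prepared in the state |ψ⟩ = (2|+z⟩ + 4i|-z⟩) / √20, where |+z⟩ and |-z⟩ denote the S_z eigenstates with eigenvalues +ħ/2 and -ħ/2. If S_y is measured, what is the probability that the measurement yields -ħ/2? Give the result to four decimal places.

|-y⟩ = (|+z⟩ - i|-z⟩)/√2, so ⟨-y|ψ⟩ = (-2) / (√2·√20).
P = |-2|² / 40 = 4/40.

0.1000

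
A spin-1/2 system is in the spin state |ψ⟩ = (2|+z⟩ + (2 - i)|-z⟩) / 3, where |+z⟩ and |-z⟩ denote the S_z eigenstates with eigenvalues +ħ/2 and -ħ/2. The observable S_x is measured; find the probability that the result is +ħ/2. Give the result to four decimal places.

|+x⟩ = (|+z⟩ + |-z⟩)/√2, so ⟨+x|ψ⟩ = (4 - i) / (√2·3).
P = |4 - i|² / 18 = 17/18.

0.9444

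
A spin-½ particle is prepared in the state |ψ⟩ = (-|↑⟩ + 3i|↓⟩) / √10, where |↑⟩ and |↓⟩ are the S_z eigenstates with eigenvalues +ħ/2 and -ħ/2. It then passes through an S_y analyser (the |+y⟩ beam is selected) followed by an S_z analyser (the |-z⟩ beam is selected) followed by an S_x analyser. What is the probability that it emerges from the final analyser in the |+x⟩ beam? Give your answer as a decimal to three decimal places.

First analyser (S_y): P(|+y⟩) = |⟨+y|ψ⟩|² = 4/20.
After stage 1 the state is |+y⟩; P(|-z⟩) = |⟨-z|+y⟩|² = 1/2.
After stage 2 the state is |-z⟩; P(|+x⟩) = |⟨+x|-z⟩|² = 1/2.
Joint probability = 4/20 × 1/2 × 1/2 = 0.050.

0.050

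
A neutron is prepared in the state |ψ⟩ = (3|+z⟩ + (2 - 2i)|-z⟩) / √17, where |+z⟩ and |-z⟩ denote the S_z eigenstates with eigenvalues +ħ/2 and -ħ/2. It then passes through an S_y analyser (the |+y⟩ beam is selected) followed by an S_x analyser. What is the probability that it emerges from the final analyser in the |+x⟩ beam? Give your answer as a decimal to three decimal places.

First analyser (S_y): P(|+y⟩) = |⟨+y|ψ⟩|² = 5/34.
After stage 1 the state is |+y⟩; P(|+x⟩) = |⟨+x|+y⟩|² = 1/2.
Joint probability = 5/34 × 1/2 = 0.074.

0.074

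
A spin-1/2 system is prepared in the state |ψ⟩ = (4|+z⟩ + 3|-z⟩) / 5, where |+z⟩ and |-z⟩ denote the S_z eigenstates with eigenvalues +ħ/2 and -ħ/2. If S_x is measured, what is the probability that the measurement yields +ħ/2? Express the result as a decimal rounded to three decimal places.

0.980

|+x⟩ = (|+z⟩ + |-z⟩)/√2, so ⟨+x|ψ⟩ = (7) / (√2·5).
P = |7|² / 50 = 49/50.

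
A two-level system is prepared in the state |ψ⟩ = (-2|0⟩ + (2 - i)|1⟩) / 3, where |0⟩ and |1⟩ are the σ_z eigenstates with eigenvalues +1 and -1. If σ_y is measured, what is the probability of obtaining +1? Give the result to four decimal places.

0.7222

|+y⟩ = (|0⟩ + i|1⟩)/√2, so ⟨+y|ψ⟩ = (-3 - 2i) / (√2·3).
P = |-3 - 2i|² / 18 = 13/18.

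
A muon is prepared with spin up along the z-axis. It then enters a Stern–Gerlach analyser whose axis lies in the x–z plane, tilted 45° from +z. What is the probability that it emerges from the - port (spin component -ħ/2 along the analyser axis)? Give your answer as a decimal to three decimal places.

0.146

For spin-½, the probability of finding spin-up along an axis at angle θ to the initial spin direction is cos²(θ/2); spin-down is sin²(θ/2).
θ = 45°, so P = sin²(22.5°) ≈ 0.146.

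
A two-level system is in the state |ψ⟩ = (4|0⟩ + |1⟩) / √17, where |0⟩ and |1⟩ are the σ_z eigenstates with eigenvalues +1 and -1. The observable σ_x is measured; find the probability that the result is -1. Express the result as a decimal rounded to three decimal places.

0.265

|-x⟩ = (|0⟩ - |1⟩)/√2, so ⟨-x|ψ⟩ = (3) / (√2·√17).
P = |3|² / 34 = 9/34.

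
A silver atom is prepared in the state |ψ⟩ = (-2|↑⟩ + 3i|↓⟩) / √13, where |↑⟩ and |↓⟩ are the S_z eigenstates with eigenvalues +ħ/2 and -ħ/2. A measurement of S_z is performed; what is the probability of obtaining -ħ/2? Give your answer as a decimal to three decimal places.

0.692

The -ħ/2 outcome corresponds to |↓⟩. Its amplitude in |ψ⟩ is 3i/√13.
P = |3i|² / 13 = 9/13.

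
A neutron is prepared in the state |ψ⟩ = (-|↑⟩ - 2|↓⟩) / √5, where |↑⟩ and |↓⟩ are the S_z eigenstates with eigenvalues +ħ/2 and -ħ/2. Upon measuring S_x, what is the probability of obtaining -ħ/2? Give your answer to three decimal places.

0.100

|-x⟩ = (|↑⟩ - |↓⟩)/√2, so ⟨-x|ψ⟩ = (1) / (√2·√5).
P = |1|² / 10 = 1/10.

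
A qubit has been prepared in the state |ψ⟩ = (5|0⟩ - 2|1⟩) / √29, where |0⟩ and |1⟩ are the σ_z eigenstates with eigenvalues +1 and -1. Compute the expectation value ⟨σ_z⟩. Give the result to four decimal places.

0.7241

⟨σ_z⟩ = |a|² - |b|² divided by |a|²+|b|², with a, b the |0⟩, |1⟩ amplitudes.
= (25 - 4)/29 = 21/29.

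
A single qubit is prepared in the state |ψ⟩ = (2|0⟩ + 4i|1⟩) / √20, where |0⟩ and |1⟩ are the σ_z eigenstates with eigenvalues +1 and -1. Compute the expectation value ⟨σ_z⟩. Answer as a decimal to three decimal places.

-0.600

⟨σ_z⟩ = |a|² - |b|² divided by |a|²+|b|², with a, b the |0⟩, |1⟩ amplitudes.
= (4 - 16)/20 = -12/20.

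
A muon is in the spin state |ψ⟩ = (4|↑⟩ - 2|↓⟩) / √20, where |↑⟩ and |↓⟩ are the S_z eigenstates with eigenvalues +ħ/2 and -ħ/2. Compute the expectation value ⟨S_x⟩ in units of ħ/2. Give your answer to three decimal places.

⟨σ_x⟩ = 2 Re(a* b)/(|a|²+|b|²) with a = 4, b = -2.
a* b = -8, so ⟨σ_x⟩ = -16/20.
⟨S_x⟩ = (ħ/2)·⟨σ_x⟩.

-0.800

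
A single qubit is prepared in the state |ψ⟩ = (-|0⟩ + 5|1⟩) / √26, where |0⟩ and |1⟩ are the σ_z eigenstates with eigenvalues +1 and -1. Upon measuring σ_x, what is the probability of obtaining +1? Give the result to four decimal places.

|+x⟩ = (|0⟩ + |1⟩)/√2, so ⟨+x|ψ⟩ = (4) / (√2·√26).
P = |4|² / 52 = 16/52.

0.3077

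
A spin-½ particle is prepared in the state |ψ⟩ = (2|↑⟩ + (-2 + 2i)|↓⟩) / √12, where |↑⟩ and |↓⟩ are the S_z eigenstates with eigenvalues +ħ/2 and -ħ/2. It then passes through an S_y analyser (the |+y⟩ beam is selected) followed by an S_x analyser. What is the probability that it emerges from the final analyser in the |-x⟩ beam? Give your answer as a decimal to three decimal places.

First analyser (S_y): P(|+y⟩) = |⟨+y|ψ⟩|² = 20/24.
After stage 1 the state is |+y⟩; P(|-x⟩) = |⟨-x|+y⟩|² = 1/2.
Joint probability = 20/24 × 1/2 = 0.417.

0.417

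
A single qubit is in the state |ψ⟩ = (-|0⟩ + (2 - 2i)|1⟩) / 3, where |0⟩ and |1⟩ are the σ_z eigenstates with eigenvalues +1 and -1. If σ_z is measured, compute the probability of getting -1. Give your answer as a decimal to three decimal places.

0.889

The -1 outcome corresponds to |1⟩. Its amplitude in |ψ⟩ is (2 - 2i)/3.
P = |2 - 2i|² / 9 = 8/9.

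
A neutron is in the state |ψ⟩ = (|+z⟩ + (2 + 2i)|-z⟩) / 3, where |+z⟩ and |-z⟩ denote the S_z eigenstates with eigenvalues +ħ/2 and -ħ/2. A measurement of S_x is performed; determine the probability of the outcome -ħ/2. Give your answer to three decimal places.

|-x⟩ = (|+z⟩ - |-z⟩)/√2, so ⟨-x|ψ⟩ = (-1 - 2i) / (√2·3).
P = |-1 - 2i|² / 18 = 5/18.

0.278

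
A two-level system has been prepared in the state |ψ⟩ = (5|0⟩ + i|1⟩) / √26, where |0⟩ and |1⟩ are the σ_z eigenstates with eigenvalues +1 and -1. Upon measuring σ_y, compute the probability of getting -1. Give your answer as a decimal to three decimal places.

0.308

|-y⟩ = (|0⟩ - i|1⟩)/√2, so ⟨-y|ψ⟩ = (4) / (√2·√26).
P = |4|² / 52 = 16/52.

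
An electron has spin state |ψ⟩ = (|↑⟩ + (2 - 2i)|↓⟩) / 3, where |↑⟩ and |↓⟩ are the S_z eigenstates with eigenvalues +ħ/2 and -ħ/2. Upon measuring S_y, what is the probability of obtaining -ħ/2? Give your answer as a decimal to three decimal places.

0.722

|-y⟩ = (|↑⟩ - i|↓⟩)/√2, so ⟨-y|ψ⟩ = (3 + 2i) / (√2·3).
P = |3 + 2i|² / 18 = 13/18.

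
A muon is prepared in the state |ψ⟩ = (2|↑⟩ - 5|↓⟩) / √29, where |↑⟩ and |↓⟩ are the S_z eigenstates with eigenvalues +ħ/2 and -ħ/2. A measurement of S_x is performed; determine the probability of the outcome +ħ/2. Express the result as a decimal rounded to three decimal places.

|+x⟩ = (|↑⟩ + |↓⟩)/√2, so ⟨+x|ψ⟩ = (-3) / (√2·√29).
P = |-3|² / 58 = 9/58.

0.155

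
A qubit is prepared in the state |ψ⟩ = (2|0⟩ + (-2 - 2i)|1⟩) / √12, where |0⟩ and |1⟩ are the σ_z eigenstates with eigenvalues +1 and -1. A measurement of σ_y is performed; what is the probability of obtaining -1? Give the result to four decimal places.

|-y⟩ = (|0⟩ - i|1⟩)/√2, so ⟨-y|ψ⟩ = (4 - 2i) / (√2·√12).
P = |4 - 2i|² / 24 = 20/24.

0.8333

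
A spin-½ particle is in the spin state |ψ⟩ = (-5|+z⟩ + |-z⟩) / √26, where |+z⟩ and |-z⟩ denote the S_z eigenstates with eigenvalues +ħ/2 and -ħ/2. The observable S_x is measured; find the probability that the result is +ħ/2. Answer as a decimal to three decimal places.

0.308

|+x⟩ = (|+z⟩ + |-z⟩)/√2, so ⟨+x|ψ⟩ = (-4) / (√2·√26).
P = |-4|² / 52 = 16/52.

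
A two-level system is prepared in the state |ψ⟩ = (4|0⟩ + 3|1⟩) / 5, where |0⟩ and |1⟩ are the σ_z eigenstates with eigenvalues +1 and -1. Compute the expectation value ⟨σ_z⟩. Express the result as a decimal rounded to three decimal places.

0.280

⟨σ_z⟩ = |a|² - |b|² divided by |a|²+|b|², with a, b the |0⟩, |1⟩ amplitudes.
= (16 - 9)/25 = 7/25.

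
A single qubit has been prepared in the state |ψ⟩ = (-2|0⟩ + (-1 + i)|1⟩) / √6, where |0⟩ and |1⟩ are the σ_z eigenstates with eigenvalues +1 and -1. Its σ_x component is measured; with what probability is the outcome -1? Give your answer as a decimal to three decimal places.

|-x⟩ = (|0⟩ - |1⟩)/√2, so ⟨-x|ψ⟩ = (-1 - i) / (√2·√6).
P = |-1 - i|² / 12 = 2/12.

0.167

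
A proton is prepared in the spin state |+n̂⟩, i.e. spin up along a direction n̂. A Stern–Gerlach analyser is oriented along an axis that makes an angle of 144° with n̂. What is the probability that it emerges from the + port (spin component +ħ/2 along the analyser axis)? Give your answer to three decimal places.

0.095

For spin-½, the probability of finding spin-up along an axis at angle θ to the initial spin direction is cos²(θ/2); spin-down is sin²(θ/2).
θ = 144°, so P = cos²(72°) ≈ 0.095.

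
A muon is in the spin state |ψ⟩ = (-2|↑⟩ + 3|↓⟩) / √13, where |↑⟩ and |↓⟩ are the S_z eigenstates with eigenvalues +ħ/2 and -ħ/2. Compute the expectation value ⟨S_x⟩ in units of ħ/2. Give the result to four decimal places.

-0.9231

⟨σ_x⟩ = 2 Re(a* b)/(|a|²+|b|²) with a = -2, b = 3.
a* b = -6, so ⟨σ_x⟩ = -12/13.
⟨S_x⟩ = (ħ/2)·⟨σ_x⟩.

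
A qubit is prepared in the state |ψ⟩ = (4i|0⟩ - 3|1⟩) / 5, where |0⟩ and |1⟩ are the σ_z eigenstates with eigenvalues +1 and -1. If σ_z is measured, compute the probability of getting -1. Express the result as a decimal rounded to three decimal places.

0.360

The -1 outcome corresponds to |1⟩. Its amplitude in |ψ⟩ is -3/5.
P = |-3|² / 25 = 9/25.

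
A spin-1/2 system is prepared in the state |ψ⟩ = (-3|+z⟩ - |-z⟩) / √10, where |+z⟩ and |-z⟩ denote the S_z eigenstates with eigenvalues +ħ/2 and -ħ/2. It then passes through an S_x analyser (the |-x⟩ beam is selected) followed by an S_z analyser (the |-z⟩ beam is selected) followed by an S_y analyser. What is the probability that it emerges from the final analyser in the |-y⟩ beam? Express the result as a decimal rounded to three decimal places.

First analyser (S_x): P(|-x⟩) = |⟨-x|ψ⟩|² = 4/20.
After stage 1 the state is |-x⟩; P(|-z⟩) = |⟨-z|-x⟩|² = 1/2.
After stage 2 the state is |-z⟩; P(|-y⟩) = |⟨-y|-z⟩|² = 1/2.
Joint probability = 4/20 × 1/2 × 1/2 = 0.050.

0.050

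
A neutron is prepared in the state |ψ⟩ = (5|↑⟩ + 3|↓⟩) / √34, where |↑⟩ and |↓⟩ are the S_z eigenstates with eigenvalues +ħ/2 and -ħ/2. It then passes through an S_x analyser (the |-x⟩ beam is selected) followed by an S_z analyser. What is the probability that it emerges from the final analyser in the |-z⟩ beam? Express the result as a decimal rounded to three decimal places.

0.029

First analyser (S_x): P(|-x⟩) = |⟨-x|ψ⟩|² = 4/68.
After stage 1 the state is |-x⟩; P(|-z⟩) = |⟨-z|-x⟩|² = 1/2.
Joint probability = 4/68 × 1/2 = 0.029.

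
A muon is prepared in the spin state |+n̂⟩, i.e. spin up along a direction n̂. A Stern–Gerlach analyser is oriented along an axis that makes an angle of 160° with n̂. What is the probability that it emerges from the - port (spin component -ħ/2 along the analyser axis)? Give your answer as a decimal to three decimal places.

For spin-½, the probability of finding spin-up along an axis at angle θ to the initial spin direction is cos²(θ/2); spin-down is sin²(θ/2).
θ = 160°, so P = sin²(80°) ≈ 0.970.

0.970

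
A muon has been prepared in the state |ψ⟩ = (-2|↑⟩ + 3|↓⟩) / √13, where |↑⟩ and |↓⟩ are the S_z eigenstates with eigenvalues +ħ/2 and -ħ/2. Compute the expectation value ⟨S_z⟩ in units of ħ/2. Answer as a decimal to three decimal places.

⟨σ_z⟩ = |a|² - |b|² divided by |a|²+|b|², with a, b the |↑⟩, |↓⟩ amplitudes.
= (4 - 9)/13 = -5/13.
⟨S_z⟩ = (ħ/2)·⟨σ_z⟩.

-0.385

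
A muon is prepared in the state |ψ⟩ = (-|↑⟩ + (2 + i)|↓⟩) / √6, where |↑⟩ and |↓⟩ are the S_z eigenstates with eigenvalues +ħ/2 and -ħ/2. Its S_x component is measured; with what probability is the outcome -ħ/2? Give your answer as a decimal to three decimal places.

|-x⟩ = (|↑⟩ - |↓⟩)/√2, so ⟨-x|ψ⟩ = (-3 - i) / (√2·√6).
P = |-3 - i|² / 12 = 10/12.

0.833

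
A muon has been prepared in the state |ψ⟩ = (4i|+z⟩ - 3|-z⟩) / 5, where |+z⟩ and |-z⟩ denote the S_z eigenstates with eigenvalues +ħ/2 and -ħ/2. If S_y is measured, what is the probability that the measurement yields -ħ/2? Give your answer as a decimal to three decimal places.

0.020

|-y⟩ = (|+z⟩ - i|-z⟩)/√2, so ⟨-y|ψ⟩ = (i) / (√2·5).
P = |i|² / 50 = 1/50.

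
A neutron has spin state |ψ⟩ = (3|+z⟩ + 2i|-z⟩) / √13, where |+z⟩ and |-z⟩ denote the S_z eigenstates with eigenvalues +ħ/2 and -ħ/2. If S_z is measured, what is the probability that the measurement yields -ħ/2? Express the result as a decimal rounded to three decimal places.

The -ħ/2 outcome corresponds to |-z⟩. Its amplitude in |ψ⟩ is 2i/√13.
P = |2i|² / 13 = 4/13.

0.308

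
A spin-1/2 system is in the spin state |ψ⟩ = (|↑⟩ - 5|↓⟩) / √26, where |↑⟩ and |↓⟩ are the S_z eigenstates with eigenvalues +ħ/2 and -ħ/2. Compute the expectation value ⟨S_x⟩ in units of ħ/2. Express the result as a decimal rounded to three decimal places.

⟨σ_x⟩ = 2 Re(a* b)/(|a|²+|b|²) with a = 1, b = -5.
a* b = -5, so ⟨σ_x⟩ = -10/26.
⟨S_x⟩ = (ħ/2)·⟨σ_x⟩.

-0.385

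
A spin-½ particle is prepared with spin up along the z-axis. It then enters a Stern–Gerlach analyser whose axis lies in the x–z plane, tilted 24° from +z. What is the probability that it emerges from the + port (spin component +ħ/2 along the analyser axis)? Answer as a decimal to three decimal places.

0.957

For spin-½, the probability of finding spin-up along an axis at angle θ to the initial spin direction is cos²(θ/2); spin-down is sin²(θ/2).
θ = 24°, so P = cos²(12°) ≈ 0.957.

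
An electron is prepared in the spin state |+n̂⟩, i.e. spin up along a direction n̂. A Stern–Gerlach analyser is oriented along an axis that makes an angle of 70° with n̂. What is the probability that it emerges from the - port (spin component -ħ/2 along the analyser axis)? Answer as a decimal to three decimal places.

0.329

For spin-½, the probability of finding spin-up along an axis at angle θ to the initial spin direction is cos²(θ/2); spin-down is sin²(θ/2).
θ = 70°, so P = sin²(35°) ≈ 0.329.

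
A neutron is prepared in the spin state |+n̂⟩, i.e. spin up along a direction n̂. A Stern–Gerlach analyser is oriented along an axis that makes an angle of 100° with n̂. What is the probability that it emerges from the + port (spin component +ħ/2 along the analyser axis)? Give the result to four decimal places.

For spin-½, the probability of finding spin-up along an axis at angle θ to the initial spin direction is cos²(θ/2); spin-down is sin²(θ/2).
θ = 100°, so P = cos²(50°) ≈ 0.4132.

0.4132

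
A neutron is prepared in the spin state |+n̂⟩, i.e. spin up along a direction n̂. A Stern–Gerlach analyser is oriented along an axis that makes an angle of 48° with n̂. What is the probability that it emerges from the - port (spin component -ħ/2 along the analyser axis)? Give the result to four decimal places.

0.1654

For spin-½, the probability of finding spin-up along an axis at angle θ to the initial spin direction is cos²(θ/2); spin-down is sin²(θ/2).
θ = 48°, so P = sin²(24°) ≈ 0.1654.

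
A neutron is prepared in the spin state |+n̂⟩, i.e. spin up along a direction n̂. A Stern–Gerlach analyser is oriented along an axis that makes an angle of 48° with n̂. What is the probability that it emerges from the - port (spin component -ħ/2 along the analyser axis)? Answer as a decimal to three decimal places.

For spin-½, the probability of finding spin-up along an axis at angle θ to the initial spin direction is cos²(θ/2); spin-down is sin²(θ/2).
θ = 48°, so P = sin²(24°) ≈ 0.165.

0.165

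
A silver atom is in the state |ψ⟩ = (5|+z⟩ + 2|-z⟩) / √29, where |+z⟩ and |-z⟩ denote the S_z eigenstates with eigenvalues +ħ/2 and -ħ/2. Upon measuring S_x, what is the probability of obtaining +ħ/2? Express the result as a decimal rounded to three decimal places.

0.845

|+x⟩ = (|+z⟩ + |-z⟩)/√2, so ⟨+x|ψ⟩ = (7) / (√2·√29).
P = |7|² / 58 = 49/58.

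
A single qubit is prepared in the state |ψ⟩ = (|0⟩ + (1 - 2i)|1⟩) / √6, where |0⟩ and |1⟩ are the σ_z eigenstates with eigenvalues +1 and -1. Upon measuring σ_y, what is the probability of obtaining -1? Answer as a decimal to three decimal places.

|-y⟩ = (|0⟩ - i|1⟩)/√2, so ⟨-y|ψ⟩ = (3 + i) / (√2·√6).
P = |3 + i|² / 12 = 10/12.

0.833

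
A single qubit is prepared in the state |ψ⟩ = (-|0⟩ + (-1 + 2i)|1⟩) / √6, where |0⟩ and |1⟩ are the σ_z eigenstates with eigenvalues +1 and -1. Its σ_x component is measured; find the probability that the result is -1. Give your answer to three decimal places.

0.333

|-x⟩ = (|0⟩ - |1⟩)/√2, so ⟨-x|ψ⟩ = (-2i) / (√2·√6).
P = |-2i|² / 12 = 4/12.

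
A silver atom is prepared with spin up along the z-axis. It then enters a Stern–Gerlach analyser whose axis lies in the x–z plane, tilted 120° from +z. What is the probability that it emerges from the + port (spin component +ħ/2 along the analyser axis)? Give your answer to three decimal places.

0.250

For spin-½, the probability of finding spin-up along an axis at angle θ to the initial spin direction is cos²(θ/2); spin-down is sin²(θ/2).
θ = 120°, so P = cos²(60°) ≈ 0.250.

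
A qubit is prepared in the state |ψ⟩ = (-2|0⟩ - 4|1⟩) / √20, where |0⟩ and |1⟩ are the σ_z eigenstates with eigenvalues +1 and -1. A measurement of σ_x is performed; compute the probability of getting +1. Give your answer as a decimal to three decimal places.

|+x⟩ = (|0⟩ + |1⟩)/√2, so ⟨+x|ψ⟩ = (-6) / (√2·√20).
P = |-6|² / 40 = 36/40.

0.900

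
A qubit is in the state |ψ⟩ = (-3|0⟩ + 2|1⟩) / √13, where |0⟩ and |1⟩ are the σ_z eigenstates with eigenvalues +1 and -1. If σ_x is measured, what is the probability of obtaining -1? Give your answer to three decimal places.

|-x⟩ = (|0⟩ - |1⟩)/√2, so ⟨-x|ψ⟩ = (-5) / (√2·√13).
P = |-5|² / 26 = 25/26.

0.962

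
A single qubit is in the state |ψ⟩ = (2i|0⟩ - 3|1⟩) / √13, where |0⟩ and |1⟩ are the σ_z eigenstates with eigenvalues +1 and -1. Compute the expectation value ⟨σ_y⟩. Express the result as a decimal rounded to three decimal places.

0.923

⟨σ_y⟩ = 2 Im(a* b)/(|a|²+|b|²) with a = 2i, b = -3.
a* b = 6i, so ⟨σ_y⟩ = 12/13.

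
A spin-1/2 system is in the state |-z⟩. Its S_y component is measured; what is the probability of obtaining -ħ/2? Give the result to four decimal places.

0.5000

In the S_z basis, |-z⟩ = |-z⟩ and |-y⟩ = (|+z⟩ - i|-z⟩)/√2.
|⟨-y|-z⟩|² = 1/2.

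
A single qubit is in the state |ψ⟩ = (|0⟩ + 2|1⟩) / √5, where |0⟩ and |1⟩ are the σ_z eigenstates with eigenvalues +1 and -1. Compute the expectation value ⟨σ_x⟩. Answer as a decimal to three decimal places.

⟨σ_x⟩ = 2 Re(a* b)/(|a|²+|b|²) with a = 1, b = 2.
a* b = 2, so ⟨σ_x⟩ = 4/5.

0.800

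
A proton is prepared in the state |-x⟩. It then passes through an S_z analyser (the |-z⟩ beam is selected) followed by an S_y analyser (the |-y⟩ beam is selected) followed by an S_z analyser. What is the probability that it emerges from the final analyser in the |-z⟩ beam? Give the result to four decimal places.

0.1250

First analyser (S_z): from |-x⟩, P(|-z⟩) = 1/2.
After stage 1 the state is |-z⟩; P(|-y⟩) = |⟨-y|-z⟩|² = 1/2.
After stage 2 the state is |-y⟩; P(|-z⟩) = |⟨-z|-y⟩|² = 1/2.
Joint probability = 1/2 × 1/2 × 1/2 = 0.1250.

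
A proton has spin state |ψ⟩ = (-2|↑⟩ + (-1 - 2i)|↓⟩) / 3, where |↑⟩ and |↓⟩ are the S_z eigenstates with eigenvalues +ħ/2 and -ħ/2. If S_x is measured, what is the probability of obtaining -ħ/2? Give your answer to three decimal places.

|-x⟩ = (|↑⟩ - |↓⟩)/√2, so ⟨-x|ψ⟩ = (-1 + 2i) / (√2·3).
P = |-1 + 2i|² / 18 = 5/18.

0.278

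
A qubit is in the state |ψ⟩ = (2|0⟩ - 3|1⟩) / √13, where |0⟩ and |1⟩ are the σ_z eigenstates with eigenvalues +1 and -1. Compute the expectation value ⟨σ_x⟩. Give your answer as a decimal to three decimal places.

⟨σ_x⟩ = 2 Re(a* b)/(|a|²+|b|²) with a = 2, b = -3.
a* b = -6, so ⟨σ_x⟩ = -12/13.

-0.923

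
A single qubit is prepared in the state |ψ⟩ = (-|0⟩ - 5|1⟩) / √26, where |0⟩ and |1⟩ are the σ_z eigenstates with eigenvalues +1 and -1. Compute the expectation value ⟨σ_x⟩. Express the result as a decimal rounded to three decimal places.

0.385

⟨σ_x⟩ = 2 Re(a* b)/(|a|²+|b|²) with a = -1, b = -5.
a* b = 5, so ⟨σ_x⟩ = 10/26.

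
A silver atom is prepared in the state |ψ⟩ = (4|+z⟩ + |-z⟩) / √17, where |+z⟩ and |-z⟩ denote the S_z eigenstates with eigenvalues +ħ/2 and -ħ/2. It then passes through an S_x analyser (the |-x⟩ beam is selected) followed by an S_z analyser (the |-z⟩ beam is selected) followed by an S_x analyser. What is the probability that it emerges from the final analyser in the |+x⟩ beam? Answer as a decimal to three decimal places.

0.066

First analyser (S_x): P(|-x⟩) = |⟨-x|ψ⟩|² = 9/34.
After stage 1 the state is |-x⟩; P(|-z⟩) = |⟨-z|-x⟩|² = 1/2.
After stage 2 the state is |-z⟩; P(|+x⟩) = |⟨+x|-z⟩|² = 1/2.
Joint probability = 9/34 × 1/2 × 1/2 = 0.066.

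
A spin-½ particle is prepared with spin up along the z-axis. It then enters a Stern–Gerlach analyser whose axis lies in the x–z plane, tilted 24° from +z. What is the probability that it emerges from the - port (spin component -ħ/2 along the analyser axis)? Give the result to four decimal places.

For spin-½, the probability of finding spin-up along an axis at angle θ to the initial spin direction is cos²(θ/2); spin-down is sin²(θ/2).
θ = 24°, so P = sin²(12°) ≈ 0.0432.

0.0432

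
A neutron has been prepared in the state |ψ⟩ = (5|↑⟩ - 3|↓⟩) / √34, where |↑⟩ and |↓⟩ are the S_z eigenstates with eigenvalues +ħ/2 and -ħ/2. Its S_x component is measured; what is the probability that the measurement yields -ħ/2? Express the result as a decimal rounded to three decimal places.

0.941

|-x⟩ = (|↑⟩ - |↓⟩)/√2, so ⟨-x|ψ⟩ = (8) / (√2·√34).
P = |8|² / 68 = 64/68.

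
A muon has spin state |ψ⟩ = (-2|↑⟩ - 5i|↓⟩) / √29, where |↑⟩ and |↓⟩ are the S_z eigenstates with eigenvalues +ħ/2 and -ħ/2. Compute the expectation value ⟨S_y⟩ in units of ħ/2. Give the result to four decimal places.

0.6897

⟨σ_y⟩ = 2 Im(a* b)/(|a|²+|b|²) with a = -2, b = -5i.
a* b = 10i, so ⟨σ_y⟩ = 20/29.
⟨S_y⟩ = (ħ/2)·⟨σ_y⟩.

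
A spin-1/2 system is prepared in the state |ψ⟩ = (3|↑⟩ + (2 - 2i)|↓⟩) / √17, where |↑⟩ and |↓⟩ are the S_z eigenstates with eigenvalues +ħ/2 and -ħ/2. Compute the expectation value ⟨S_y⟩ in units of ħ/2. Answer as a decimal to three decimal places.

-0.706

⟨σ_y⟩ = 2 Im(a* b)/(|a|²+|b|²) with a = 3, b = (2 - 2i).
a* b = (6 - 6i), so ⟨σ_y⟩ = -12/17.
⟨S_y⟩ = (ħ/2)·⟨σ_y⟩.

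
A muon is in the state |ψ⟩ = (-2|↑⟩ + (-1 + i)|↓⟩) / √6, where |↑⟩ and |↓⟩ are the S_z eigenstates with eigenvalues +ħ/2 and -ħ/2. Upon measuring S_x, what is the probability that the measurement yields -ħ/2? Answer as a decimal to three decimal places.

0.167

|-x⟩ = (|↑⟩ - |↓⟩)/√2, so ⟨-x|ψ⟩ = (-1 - i) / (√2·√6).
P = |-1 - i|² / 12 = 2/12.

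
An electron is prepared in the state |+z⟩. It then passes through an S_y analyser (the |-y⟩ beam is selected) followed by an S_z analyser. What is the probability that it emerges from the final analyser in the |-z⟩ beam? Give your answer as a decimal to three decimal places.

First analyser (S_y): from |+z⟩, P(|-y⟩) = 1/2.
After stage 1 the state is |-y⟩; P(|-z⟩) = |⟨-z|-y⟩|² = 1/2.
Joint probability = 1/2 × 1/2 = 0.250.

0.250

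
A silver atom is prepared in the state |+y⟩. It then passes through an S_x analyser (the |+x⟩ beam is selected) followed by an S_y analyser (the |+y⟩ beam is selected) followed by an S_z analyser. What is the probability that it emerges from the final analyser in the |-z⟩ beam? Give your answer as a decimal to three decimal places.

0.125

First analyser (S_x): from |+y⟩, P(|+x⟩) = 1/2.
After stage 1 the state is |+x⟩; P(|+y⟩) = |⟨+y|+x⟩|² = 1/2.
After stage 2 the state is |+y⟩; P(|-z⟩) = |⟨-z|+y⟩|² = 1/2.
Joint probability = 1/2 × 1/2 × 1/2 = 0.125.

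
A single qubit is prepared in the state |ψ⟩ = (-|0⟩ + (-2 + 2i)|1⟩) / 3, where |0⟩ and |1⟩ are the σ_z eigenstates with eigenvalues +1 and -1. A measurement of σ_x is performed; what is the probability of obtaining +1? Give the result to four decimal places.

|+x⟩ = (|0⟩ + |1⟩)/√2, so ⟨+x|ψ⟩ = (-3 + 2i) / (√2·3).
P = |-3 + 2i|² / 18 = 13/18.

0.7222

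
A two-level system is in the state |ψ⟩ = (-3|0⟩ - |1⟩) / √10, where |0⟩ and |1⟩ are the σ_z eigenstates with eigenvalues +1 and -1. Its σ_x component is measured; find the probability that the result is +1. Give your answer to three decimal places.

0.800

|+x⟩ = (|0⟩ + |1⟩)/√2, so ⟨+x|ψ⟩ = (-4) / (√2·√10).
P = |-4|² / 20 = 16/20.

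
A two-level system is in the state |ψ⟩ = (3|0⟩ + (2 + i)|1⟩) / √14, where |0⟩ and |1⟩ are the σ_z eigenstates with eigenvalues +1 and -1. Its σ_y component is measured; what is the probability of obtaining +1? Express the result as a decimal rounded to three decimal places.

|+y⟩ = (|0⟩ + i|1⟩)/√2, so ⟨+y|ψ⟩ = (4 - 2i) / (√2·√14).
P = |4 - 2i|² / 28 = 20/28.

0.714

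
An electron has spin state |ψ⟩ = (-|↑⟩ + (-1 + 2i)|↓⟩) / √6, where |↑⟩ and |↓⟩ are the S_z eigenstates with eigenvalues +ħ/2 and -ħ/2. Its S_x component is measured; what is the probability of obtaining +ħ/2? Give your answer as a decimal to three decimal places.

|+x⟩ = (|↑⟩ + |↓⟩)/√2, so ⟨+x|ψ⟩ = (-2 + 2i) / (√2·√6).
P = |-2 + 2i|² / 12 = 8/12.

0.667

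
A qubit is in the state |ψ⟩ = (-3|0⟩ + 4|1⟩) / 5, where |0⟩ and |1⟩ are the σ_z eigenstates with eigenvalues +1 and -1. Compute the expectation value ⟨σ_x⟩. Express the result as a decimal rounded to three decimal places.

⟨σ_x⟩ = 2 Re(a* b)/(|a|²+|b|²) with a = -3, b = 4.
a* b = -12, so ⟨σ_x⟩ = -24/25.

-0.960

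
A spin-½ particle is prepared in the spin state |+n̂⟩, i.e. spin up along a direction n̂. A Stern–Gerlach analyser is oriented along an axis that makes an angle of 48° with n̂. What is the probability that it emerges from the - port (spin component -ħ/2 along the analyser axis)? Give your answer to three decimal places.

0.165

For spin-½, the probability of finding spin-up along an axis at angle θ to the initial spin direction is cos²(θ/2); spin-down is sin²(θ/2).
θ = 48°, so P = sin²(24°) ≈ 0.165.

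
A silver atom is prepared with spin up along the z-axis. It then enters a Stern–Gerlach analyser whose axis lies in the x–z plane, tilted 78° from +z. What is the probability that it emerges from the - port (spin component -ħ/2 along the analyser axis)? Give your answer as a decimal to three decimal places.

For spin-½, the probability of finding spin-up along an axis at angle θ to the initial spin direction is cos²(θ/2); spin-down is sin²(θ/2).
θ = 78°, so P = sin²(39°) ≈ 0.396.

0.396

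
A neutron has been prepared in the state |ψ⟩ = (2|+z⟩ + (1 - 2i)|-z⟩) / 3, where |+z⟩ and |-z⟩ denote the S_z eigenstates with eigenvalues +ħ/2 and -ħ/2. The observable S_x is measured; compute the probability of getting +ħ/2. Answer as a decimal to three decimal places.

|+x⟩ = (|+z⟩ + |-z⟩)/√2, so ⟨+x|ψ⟩ = (3 - 2i) / (√2·3).
P = |3 - 2i|² / 18 = 13/18.

0.722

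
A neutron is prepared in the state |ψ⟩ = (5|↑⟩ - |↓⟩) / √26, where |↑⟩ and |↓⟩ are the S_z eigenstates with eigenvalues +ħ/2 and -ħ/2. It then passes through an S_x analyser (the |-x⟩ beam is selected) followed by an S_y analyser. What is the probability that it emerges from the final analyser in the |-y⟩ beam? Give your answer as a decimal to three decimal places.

First analyser (S_x): P(|-x⟩) = |⟨-x|ψ⟩|² = 36/52.
After stage 1 the state is |-x⟩; P(|-y⟩) = |⟨-y|-x⟩|² = 1/2.
Joint probability = 36/52 × 1/2 = 0.346.

0.346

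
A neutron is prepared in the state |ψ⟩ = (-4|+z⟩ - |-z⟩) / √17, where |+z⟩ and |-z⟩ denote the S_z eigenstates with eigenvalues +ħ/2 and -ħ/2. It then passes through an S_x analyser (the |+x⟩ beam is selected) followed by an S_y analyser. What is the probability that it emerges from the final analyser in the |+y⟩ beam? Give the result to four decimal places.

First analyser (S_x): P(|+x⟩) = |⟨+x|ψ⟩|² = 25/34.
After stage 1 the state is |+x⟩; P(|+y⟩) = |⟨+y|+x⟩|² = 1/2.
Joint probability = 25/34 × 1/2 = 0.3676.

0.3676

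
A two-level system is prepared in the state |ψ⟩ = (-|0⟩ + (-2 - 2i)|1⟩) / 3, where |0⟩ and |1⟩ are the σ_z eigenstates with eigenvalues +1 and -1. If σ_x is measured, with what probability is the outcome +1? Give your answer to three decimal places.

0.722

|+x⟩ = (|0⟩ + |1⟩)/√2, so ⟨+x|ψ⟩ = (-3 - 2i) / (√2·3).
P = |-3 - 2i|² / 18 = 13/18.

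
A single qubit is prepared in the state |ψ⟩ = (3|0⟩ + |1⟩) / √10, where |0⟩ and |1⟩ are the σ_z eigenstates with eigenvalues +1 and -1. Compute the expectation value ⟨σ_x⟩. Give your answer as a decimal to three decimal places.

⟨σ_x⟩ = 2 Re(a* b)/(|a|²+|b|²) with a = 3, b = 1.
a* b = 3, so ⟨σ_x⟩ = 6/10.

0.600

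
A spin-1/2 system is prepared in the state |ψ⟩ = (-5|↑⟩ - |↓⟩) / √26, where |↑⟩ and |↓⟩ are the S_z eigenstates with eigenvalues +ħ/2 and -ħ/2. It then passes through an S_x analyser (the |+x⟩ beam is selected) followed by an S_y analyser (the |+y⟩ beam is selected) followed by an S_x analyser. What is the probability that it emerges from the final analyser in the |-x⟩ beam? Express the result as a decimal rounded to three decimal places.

First analyser (S_x): P(|+x⟩) = |⟨+x|ψ⟩|² = 36/52.
After stage 1 the state is |+x⟩; P(|+y⟩) = |⟨+y|+x⟩|² = 1/2.
After stage 2 the state is |+y⟩; P(|-x⟩) = |⟨-x|+y⟩|² = 1/2.
Joint probability = 36/52 × 1/2 × 1/2 = 0.173.

0.173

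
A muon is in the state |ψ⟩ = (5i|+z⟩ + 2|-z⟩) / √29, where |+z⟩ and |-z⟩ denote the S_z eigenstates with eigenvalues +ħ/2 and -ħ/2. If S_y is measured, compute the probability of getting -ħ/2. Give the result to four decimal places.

0.8448

|-y⟩ = (|+z⟩ - i|-z⟩)/√2, so ⟨-y|ψ⟩ = (7i) / (√2·√29).
P = |7i|² / 58 = 49/58.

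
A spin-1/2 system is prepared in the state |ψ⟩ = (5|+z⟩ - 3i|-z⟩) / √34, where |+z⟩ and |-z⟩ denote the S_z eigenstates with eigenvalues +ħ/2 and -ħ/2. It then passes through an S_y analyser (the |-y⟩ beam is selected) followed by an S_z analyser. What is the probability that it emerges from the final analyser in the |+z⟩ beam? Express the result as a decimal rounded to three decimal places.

First analyser (S_y): P(|-y⟩) = |⟨-y|ψ⟩|² = 64/68.
After stage 1 the state is |-y⟩; P(|+z⟩) = |⟨+z|-y⟩|² = 1/2.
Joint probability = 64/68 × 1/2 = 0.471.

0.471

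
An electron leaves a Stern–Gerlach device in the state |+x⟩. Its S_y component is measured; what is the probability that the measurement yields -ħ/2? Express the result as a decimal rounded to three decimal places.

0.500

In the S_z basis, |+x⟩ = (|↑⟩ + |↓⟩)/√2 and |-y⟩ = (|↑⟩ - i|↓⟩)/√2.
|⟨-y|+x⟩|² = 1/2.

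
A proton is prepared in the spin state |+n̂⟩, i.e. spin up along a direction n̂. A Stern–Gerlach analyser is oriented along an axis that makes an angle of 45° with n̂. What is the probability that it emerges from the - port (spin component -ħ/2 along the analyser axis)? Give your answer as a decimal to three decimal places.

For spin-½, the probability of finding spin-up along an axis at angle θ to the initial spin direction is cos²(θ/2); spin-down is sin²(θ/2).
θ = 45°, so P = sin²(22.5°) ≈ 0.146.

0.146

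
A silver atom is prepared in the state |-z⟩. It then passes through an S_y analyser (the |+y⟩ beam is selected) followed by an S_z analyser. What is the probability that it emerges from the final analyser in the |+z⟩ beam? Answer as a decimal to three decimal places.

First analyser (S_y): from |-z⟩, P(|+y⟩) = 1/2.
After stage 1 the state is |+y⟩; P(|+z⟩) = |⟨+z|+y⟩|² = 1/2.
Joint probability = 1/2 × 1/2 = 0.250.

0.250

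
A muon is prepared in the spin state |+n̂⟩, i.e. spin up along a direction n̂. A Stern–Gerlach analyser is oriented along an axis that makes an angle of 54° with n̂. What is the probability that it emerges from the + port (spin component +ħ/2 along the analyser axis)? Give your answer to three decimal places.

0.794

For spin-½, the probability of finding spin-up along an axis at angle θ to the initial spin direction is cos²(θ/2); spin-down is sin²(θ/2).
θ = 54°, so P = cos²(27°) ≈ 0.794.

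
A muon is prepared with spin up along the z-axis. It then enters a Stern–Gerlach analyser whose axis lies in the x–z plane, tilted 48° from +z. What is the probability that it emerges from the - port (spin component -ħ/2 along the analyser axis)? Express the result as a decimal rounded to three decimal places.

For spin-½, the probability of finding spin-up along an axis at angle θ to the initial spin direction is cos²(θ/2); spin-down is sin²(θ/2).
θ = 48°, so P = sin²(24°) ≈ 0.165.

0.165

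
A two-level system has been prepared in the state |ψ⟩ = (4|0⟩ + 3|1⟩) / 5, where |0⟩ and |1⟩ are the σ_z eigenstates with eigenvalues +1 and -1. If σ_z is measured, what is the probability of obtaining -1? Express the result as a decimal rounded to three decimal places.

The -1 outcome corresponds to |1⟩. Its amplitude in |ψ⟩ is 3/5.
P = |3|² / 25 = 9/25.

0.360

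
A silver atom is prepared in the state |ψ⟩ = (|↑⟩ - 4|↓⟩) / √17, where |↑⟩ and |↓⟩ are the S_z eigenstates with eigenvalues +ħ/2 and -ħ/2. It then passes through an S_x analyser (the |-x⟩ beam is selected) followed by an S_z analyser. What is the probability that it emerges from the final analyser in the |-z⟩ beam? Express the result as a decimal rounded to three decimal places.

First analyser (S_x): P(|-x⟩) = |⟨-x|ψ⟩|² = 25/34.
After stage 1 the state is |-x⟩; P(|-z⟩) = |⟨-z|-x⟩|² = 1/2.
Joint probability = 25/34 × 1/2 = 0.368.

0.368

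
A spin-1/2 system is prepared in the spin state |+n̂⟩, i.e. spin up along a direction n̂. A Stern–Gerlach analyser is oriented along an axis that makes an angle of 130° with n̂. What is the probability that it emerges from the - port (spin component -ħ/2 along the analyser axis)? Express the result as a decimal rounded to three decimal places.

For spin-½, the probability of finding spin-up along an axis at angle θ to the initial spin direction is cos²(θ/2); spin-down is sin²(θ/2).
θ = 130°, so P = sin²(65°) ≈ 0.821.

0.821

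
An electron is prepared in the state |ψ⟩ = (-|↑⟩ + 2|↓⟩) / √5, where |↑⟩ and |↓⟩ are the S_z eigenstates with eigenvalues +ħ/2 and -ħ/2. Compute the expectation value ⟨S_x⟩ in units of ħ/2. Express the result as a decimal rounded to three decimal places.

-0.800

⟨σ_x⟩ = 2 Re(a* b)/(|a|²+|b|²) with a = -1, b = 2.
a* b = -2, so ⟨σ_x⟩ = -4/5.
⟨S_x⟩ = (ħ/2)·⟨σ_x⟩.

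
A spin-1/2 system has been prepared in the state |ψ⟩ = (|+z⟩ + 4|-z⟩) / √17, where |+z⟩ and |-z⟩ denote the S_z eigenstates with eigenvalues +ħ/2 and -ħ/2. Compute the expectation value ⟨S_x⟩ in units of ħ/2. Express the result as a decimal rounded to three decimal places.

0.471

⟨σ_x⟩ = 2 Re(a* b)/(|a|²+|b|²) with a = 1, b = 4.
a* b = 4, so ⟨σ_x⟩ = 8/17.
⟨S_x⟩ = (ħ/2)·⟨σ_x⟩.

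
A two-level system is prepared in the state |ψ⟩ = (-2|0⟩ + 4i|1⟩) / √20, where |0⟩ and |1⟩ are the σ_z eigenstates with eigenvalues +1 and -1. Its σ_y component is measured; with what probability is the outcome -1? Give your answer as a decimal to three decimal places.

0.900

|-y⟩ = (|0⟩ - i|1⟩)/√2, so ⟨-y|ψ⟩ = (-6) / (√2·√20).
P = |-6|² / 40 = 36/40.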